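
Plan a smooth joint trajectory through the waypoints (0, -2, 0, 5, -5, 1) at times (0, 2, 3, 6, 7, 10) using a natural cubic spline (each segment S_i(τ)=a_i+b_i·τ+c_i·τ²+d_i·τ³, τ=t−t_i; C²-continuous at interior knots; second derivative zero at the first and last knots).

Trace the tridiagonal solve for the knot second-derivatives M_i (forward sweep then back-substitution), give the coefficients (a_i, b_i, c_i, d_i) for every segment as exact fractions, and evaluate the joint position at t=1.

Δ: Δ0=-1, Δ1=2, Δ2=5/3, Δ3=-10, Δ4=2
row 1: diag=6, rhs=18; c'=1/6, d'=3
row 2: denom=8−1·1/6=47/6; d'=(-2−1·3)/(47/6)=-30/47
row 3: denom=8−3·18/47=322/47; d'=(-70−3·-30/47)/(322/47)=-1600/161
row 4: denom=8−1·47/322=2529/322; d'=(72−1·-1600/161)/(2529/322)=26384/2529
back: M4=26384/2529
back: M3=-1600/161−47/322·26384/2529=-28984/2529
back: M2=-30/47−18/47·-28984/2529=1054/281
back: M1=3−1/6·1054/281=2002/843
M: M0=0, M1=2002/843, M2=1054/281, M3=-28984/2529, M4=26384/2529, M5=0
seg 0: a=0, c=M0/2=0, d=(M1−M0)/(6·2)=1001/5058, b=Δ0−h0·(2M0+M1)/6=-4531/2529
seg 1: a=-2, c=M1/2=1001/843, d=(M2−M1)/(6·1)=580/2529, b=Δ1−h1·(2M1+M2)/6=1475/2529
seg 2: a=0, c=M2/2=527/281, d=(M3−M2)/(6·3)=-19235/22761, b=Δ2−h2·(2M2+M3)/6=9221/2529
seg 3: a=5, c=M3/2=-14492/2529, d=(M4−M3)/(6·1)=3076/843, b=Δ3−h3·(2M3+M4)/6=-20026/2529
seg 4: a=-5, c=M4/2=13192/2529, d=(M5−M4)/(6·3)=-13192/22761, b=Δ4−h4·(2M4+M5)/6=-21326/2529
t_q=1 → seg 0, τ=1; S=0+-4531/2529·τ+0·τ²+1001/5058·τ³=-2687/1686

  seg 0: a=0 b=-4531/2529 c=0 d=1001/5058
  seg 1: a=-2 b=1475/2529 c=1001/843 d=580/2529
  seg 2: a=0 b=9221/2529 c=527/281 d=-19235/22761
  seg 3: a=5 b=-20026/2529 c=-14492/2529 d=3076/843
  seg 4: a=-5 b=-21326/2529 c=13192/2529 d=-13192/22761
S(1) = -2687/1686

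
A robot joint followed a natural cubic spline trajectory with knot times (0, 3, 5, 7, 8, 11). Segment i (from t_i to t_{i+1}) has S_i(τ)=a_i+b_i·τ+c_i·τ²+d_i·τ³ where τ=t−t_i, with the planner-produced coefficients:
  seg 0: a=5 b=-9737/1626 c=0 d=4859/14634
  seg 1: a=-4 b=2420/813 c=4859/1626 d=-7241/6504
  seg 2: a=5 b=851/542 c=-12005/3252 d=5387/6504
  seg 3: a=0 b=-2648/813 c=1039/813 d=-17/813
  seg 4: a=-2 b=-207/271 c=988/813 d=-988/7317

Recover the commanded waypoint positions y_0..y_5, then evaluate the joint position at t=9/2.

y_0 = S_0(0) = a_0 = 5
y_1 = S_1(0) = a_1 = -4
y_2 = S_2(0) = a_2 = 5
y_3 = S_3(0) = a_3 = 0
y_4 = S_4(0) = a_4 = -2
y_5 = S_4(3) = 3
t_q=9/2 is in segment 1 (τ=3/2); S_1(τ)=59511/17344

y_0=5 y_1=-4 y_2=5 y_3=0 y_4=-2 y_5=3
S(9/2) = 59511/17344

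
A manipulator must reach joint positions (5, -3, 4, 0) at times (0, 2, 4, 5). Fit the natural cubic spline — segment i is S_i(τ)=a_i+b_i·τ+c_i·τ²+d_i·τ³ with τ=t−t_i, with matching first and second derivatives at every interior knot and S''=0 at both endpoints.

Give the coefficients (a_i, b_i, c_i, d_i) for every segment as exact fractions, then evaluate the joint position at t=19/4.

Δ: Δ0=-4, Δ1=7/2, Δ2=-4
row 1: diag=8, rhs=45; c'=1/4, d'=45/8
row 2: denom=6−2·1/4=11/2; d'=(-45−2·45/8)/(11/2)=-225/22
back: M2=-225/22
back: M1=45/8−1/4·-225/22=90/11
M: M0=0, M1=90/11, M2=-225/22, M3=0
seg 0: a=5, c=M0/2=0, d=(M1−M0)/(6·2)=15/22, b=Δ0−h0·(2M0+M1)/6=-74/11
seg 1: a=-3, c=M1/2=45/11, d=(M2−M1)/(6·2)=-135/88, b=Δ1−h1·(2M1+M2)/6=16/11
seg 2: a=4, c=M2/2=-225/44, d=(M3−M2)/(6·1)=75/44, b=Δ2−h2·(2M2+M3)/6=-13/22
t_q=19/4 → seg 2, τ=3/4; S=4+-13/22·τ+-225/44·τ²+75/44·τ³=3941/2816

  seg 0: a=5 b=-74/11 c=0 d=15/22
  seg 1: a=-3 b=16/11 c=45/11 d=-135/88
  seg 2: a=4 b=-13/22 c=-225/44 d=75/44
S(19/4) = 3941/2816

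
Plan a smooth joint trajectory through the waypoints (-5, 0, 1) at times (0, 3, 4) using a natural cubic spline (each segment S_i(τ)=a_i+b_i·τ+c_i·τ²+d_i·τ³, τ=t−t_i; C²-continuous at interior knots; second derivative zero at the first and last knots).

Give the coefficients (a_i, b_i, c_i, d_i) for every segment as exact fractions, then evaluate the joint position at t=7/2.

Δ: Δ0=5/3, Δ1=1
row 1: diag=8, rhs=-4; c'=1/8, d'=-1/2
back: M1=-1/2
M: M0=0, M1=-1/2, M2=0
seg 0: a=-5, c=M0/2=0, d=(M1−M0)/(6·3)=-1/36, b=Δ0−h0·(2M0+M1)/6=23/12
seg 1: a=0, c=M1/2=-1/4, d=(M2−M1)/(6·1)=1/12, b=Δ1−h1·(2M1+M2)/6=7/6
t_q=7/2 → seg 1, τ=1/2; S=0+7/6·τ+-1/4·τ²+1/12·τ³=17/32

  seg 0: a=-5 b=23/12 c=0 d=-1/36
  seg 1: a=0 b=7/6 c=-1/4 d=1/12
S(7/2) = 17/32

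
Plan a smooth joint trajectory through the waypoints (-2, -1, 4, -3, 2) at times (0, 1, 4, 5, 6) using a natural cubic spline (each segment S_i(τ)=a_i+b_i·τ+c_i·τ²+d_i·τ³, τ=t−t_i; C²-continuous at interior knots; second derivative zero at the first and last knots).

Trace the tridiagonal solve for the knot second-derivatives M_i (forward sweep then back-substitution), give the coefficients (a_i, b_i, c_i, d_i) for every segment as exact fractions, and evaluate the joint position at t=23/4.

Δ: Δ0=1, Δ1=5/3, Δ2=-7, Δ3=5
row 1: diag=8, rhs=4; c'=3/8, d'=1/2
row 2: denom=8−3·3/8=55/8; d'=(-52−3·1/2)/(55/8)=-428/55
row 3: denom=4−1·8/55=212/55; d'=(72−1·-428/55)/(212/55)=1097/53
back: M3=1097/53
back: M2=-428/55−8/55·1097/53=-572/53
back: M1=1/2−3/8·-572/53=241/53
M: M0=0, M1=241/53, M2=-572/53, M3=1097/53, M4=0
seg 0: a=-2, c=M0/2=0, d=(M1−M0)/(6·1)=241/318, b=Δ0−h0·(2M0+M1)/6=77/318
seg 1: a=-1, c=M1/2=241/106, d=(M2−M1)/(6·3)=-271/318, b=Δ1−h1·(2M1+M2)/6=400/159
seg 2: a=4, c=M2/2=-286/53, d=(M3−M2)/(6·1)=1669/318, b=Δ2−h2·(2M2+M3)/6=-2179/318
seg 3: a=-3, c=M3/2=1097/106, d=(M4−M3)/(6·1)=-1097/318, b=Δ3−h3·(2M3+M4)/6=-302/159
t_q=23/4 → seg 3, τ=3/4; S=-3+-302/159·τ+1097/106·τ²+-1097/318·τ³=-397/6784

  seg 0: a=-2 b=77/318 c=0 d=241/318
  seg 1: a=-1 b=400/159 c=241/106 d=-271/318
  seg 2: a=4 b=-2179/318 c=-286/53 d=1669/318
  seg 3: a=-3 b=-302/159 c=1097/106 d=-1097/318
S(23/4) = -397/6784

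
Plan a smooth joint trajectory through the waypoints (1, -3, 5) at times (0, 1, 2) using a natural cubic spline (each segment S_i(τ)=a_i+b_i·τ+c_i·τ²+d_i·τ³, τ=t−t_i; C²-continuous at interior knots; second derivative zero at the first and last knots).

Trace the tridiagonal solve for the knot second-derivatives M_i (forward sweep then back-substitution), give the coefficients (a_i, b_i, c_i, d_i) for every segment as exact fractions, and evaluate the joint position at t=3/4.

  seg 0: a=1 b=-7 c=0 d=3
  seg 1: a=-3 b=2 c=9 d=-3
S(3/4) = -191/64

Δ: Δ0=-4, Δ1=8
row 1: diag=4, rhs=72; c'=1/4, d'=18
back: M1=18
M: M0=0, M1=18, M2=0
seg 0: a=1, c=M0/2=0, d=(M1−M0)/(6·1)=3, b=Δ0−h0·(2M0+M1)/6=-7
seg 1: a=-3, c=M1/2=9, d=(M2−M1)/(6·1)=-3, b=Δ1−h1·(2M1+M2)/6=2
t_q=3/4 → seg 0, τ=3/4; S=1+-7·τ+0·τ²+3·τ³=-191/64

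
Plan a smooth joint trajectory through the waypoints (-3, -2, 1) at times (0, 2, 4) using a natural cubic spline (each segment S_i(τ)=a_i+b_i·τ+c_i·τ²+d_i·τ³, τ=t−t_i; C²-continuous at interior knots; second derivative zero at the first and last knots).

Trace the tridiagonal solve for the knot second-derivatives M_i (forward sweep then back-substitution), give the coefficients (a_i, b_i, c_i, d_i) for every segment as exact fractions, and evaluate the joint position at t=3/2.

  seg 0: a=-3 b=1/4 c=0 d=1/16
  seg 1: a=-2 b=1 c=3/8 d=-1/16
S(3/2) = -309/128

Δ: Δ0=1/2, Δ1=3/2
row 1: diag=8, rhs=6; c'=1/4, d'=3/4
back: M1=3/4
M: M0=0, M1=3/4, M2=0
seg 0: a=-3, c=M0/2=0, d=(M1−M0)/(6·2)=1/16, b=Δ0−h0·(2M0+M1)/6=1/4
seg 1: a=-2, c=M1/2=3/8, d=(M2−M1)/(6·2)=-1/16, b=Δ1−h1·(2M1+M2)/6=1
t_q=3/2 → seg 0, τ=3/2; S=-3+1/4·τ+0·τ²+1/16·τ³=-309/128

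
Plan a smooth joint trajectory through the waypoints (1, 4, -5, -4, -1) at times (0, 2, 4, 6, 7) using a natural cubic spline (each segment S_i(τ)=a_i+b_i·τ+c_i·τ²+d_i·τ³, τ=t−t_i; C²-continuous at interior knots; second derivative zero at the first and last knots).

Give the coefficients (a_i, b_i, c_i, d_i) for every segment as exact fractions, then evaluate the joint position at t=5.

  seg 0: a=1 b=140/41 c=0 d=-157/328
  seg 1: a=4 b=-191/82 c=-471/164 d=293/328
  seg 2: a=-5 b=-127/41 c=102/41 d=-113/328
  seg 3: a=-4 b=223/82 c=69/164 d=-23/164
S(5) = -1953/328

Δ: Δ0=3/2, Δ1=-9/2, Δ2=1/2, Δ3=3
row 1: diag=8, rhs=-36; c'=1/4, d'=-9/2
row 2: denom=8−2·1/4=15/2; d'=(30−2·-9/2)/(15/2)=26/5
row 3: denom=6−2·4/15=82/15; d'=(15−2·26/5)/(82/15)=69/82
back: M3=69/82
back: M2=26/5−4/15·69/82=204/41
back: M1=-9/2−1/4·204/41=-471/82
M: M0=0, M1=-471/82, M2=204/41, M3=69/82, M4=0
seg 0: a=1, c=M0/2=0, d=(M1−M0)/(6·2)=-157/328, b=Δ0−h0·(2M0+M1)/6=140/41
seg 1: a=4, c=M1/2=-471/164, d=(M2−M1)/(6·2)=293/328, b=Δ1−h1·(2M1+M2)/6=-191/82
seg 2: a=-5, c=M2/2=102/41, d=(M3−M2)/(6·2)=-113/328, b=Δ2−h2·(2M2+M3)/6=-127/41
seg 3: a=-4, c=M3/2=69/164, d=(M4−M3)/(6·1)=-23/164, b=Δ3−h3·(2M3+M4)/6=223/82
t_q=5 → seg 2, τ=1; S=-5+-127/41·τ+102/41·τ²+-113/328·τ³=-1953/328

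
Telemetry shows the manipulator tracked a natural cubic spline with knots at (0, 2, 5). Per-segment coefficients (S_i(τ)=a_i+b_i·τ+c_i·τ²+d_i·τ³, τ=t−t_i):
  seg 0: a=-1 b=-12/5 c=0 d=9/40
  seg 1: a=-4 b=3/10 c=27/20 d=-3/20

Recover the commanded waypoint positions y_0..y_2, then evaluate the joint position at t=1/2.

y_0=-1 y_1=-4 y_2=5
S(1/2) = -139/64

y_0 = S_0(0) = a_0 = -1
y_1 = S_1(0) = a_1 = -4
y_2 = S_1(3) = 5
t_q=1/2 is in segment 0 (τ=1/2); S_0(τ)=-139/64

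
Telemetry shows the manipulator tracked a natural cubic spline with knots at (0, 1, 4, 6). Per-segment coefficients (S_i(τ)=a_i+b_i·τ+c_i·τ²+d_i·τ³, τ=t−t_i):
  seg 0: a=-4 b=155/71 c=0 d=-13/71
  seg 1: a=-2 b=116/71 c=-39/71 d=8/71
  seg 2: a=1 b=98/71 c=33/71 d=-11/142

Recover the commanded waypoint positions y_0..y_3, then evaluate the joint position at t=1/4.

y_0 = S_0(0) = a_0 = -4
y_1 = S_1(0) = a_1 = -2
y_2 = S_2(0) = a_2 = 1
y_3 = S_2(2) = 5
t_q=1/4 is in segment 0 (τ=1/4); S_0(τ)=-15709/4544

y_0=-4 y_1=-2 y_2=1 y_3=5
S(1/4) = -15709/4544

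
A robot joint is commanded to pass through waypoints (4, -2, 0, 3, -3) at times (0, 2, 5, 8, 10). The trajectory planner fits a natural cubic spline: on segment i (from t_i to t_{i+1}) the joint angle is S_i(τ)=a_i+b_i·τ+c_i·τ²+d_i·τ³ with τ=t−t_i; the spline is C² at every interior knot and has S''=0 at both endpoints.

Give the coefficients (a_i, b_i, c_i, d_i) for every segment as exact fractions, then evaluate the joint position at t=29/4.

  seg 0: a=4 b=-1891/510 c=0 d=361/2040
  seg 1: a=-2 b=-404/255 c=361/340 d=-953/9180
  seg 2: a=0 b=119/60 c=13/102 d=-1393/9180
  seg 3: a=3 b=-344/255 c=-421/340 d=421/2040
S(29/4) = 73533/21760

Δ: Δ0=-3, Δ1=2/3, Δ2=1, Δ3=-3
row 1: diag=10, rhs=22; c'=3/10, d'=11/5
row 2: denom=12−3·3/10=111/10; d'=(2−3·11/5)/(111/10)=-46/111
row 3: denom=10−3·10/37=340/37; d'=(-24−3·-46/111)/(340/37)=-421/170
back: M3=-421/170
back: M2=-46/111−10/37·-421/170=13/51
back: M1=11/5−3/10·13/51=361/170
M: M0=0, M1=361/170, M2=13/51, M3=-421/170, M4=0
seg 0: a=4, c=M0/2=0, d=(M1−M0)/(6·2)=361/2040, b=Δ0−h0·(2M0+M1)/6=-1891/510
seg 1: a=-2, c=M1/2=361/340, d=(M2−M1)/(6·3)=-953/9180, b=Δ1−h1·(2M1+M2)/6=-404/255
seg 2: a=0, c=M2/2=13/102, d=(M3−M2)/(6·3)=-1393/9180, b=Δ2−h2·(2M2+M3)/6=119/60
seg 3: a=3, c=M3/2=-421/340, d=(M4−M3)/(6·2)=421/2040, b=Δ3−h3·(2M3+M4)/6=-344/255
t_q=29/4 → seg 2, τ=9/4; S=0+119/60·τ+13/102·τ²+-1393/9180·τ³=73533/21760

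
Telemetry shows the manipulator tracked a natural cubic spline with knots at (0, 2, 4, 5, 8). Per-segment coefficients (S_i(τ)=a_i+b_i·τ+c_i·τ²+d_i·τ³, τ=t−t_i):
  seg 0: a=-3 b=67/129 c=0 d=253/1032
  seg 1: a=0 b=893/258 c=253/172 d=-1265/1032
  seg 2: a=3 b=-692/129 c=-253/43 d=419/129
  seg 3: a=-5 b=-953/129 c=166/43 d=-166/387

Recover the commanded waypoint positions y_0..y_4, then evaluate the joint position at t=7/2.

y_0 = S_0(0) = a_0 = -3
y_1 = S_1(0) = a_1 = 0
y_2 = S_2(0) = a_2 = 3
y_3 = S_3(0) = a_3 = -5
y_4 = S_3(3) = -4
t_q=7/2 is in segment 1 (τ=3/2); S_1(τ)=12011/2752

y_0=-3 y_1=0 y_2=3 y_3=-5 y_4=-4
S(7/2) = 12011/2752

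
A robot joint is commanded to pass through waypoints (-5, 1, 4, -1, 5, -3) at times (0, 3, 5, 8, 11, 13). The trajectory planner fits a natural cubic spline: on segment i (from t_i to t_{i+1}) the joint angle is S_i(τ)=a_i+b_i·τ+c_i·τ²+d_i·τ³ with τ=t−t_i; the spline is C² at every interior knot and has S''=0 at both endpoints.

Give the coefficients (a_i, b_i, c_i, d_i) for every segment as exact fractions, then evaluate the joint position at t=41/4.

Δ: Δ0=2, Δ1=3/2, Δ2=-5/3, Δ3=2, Δ4=-4
row 1: diag=10, rhs=-3; c'=1/5, d'=-3/10
row 2: denom=10−2·1/5=48/5; d'=(-19−2·-3/10)/(48/5)=-23/12
row 3: denom=12−3·5/16=177/16; d'=(22−3·-23/12)/(177/16)=148/59
row 4: denom=10−3·16/59=542/59; d'=(-36−3·148/59)/(542/59)=-1284/271
back: M4=-1284/271
back: M3=148/59−16/59·-1284/271=1028/271
back: M2=-23/12−5/16·1028/271=-2522/813
back: M1=-3/10−1/5·-2522/813=521/1626
M: M0=0, M1=521/1626, M2=-2522/813, M3=1028/271, M4=-1284/271, M5=0
seg 0: a=-5, c=M0/2=0, d=(M1−M0)/(6·3)=521/29268, b=Δ0−h0·(2M0+M1)/6=5983/3252
seg 1: a=1, c=M1/2=521/3252, d=(M2−M1)/(6·2)=-1855/6504, b=Δ1−h1·(2M1+M2)/6=3773/1626
seg 2: a=4, c=M2/2=-1261/813, d=(M3−M2)/(6·3)=2803/7317, b=Δ2−h2·(2M2+M3)/6=-125/271
seg 3: a=-1, c=M3/2=514/271, d=(M4−M3)/(6·3)=-1156/2439, b=Δ3−h3·(2M3+M4)/6=156/271
seg 4: a=5, c=M4/2=-642/271, d=(M5−M4)/(6·2)=107/271, b=Δ4−h4·(2M4+M5)/6=-228/271
t_q=41/4 → seg 3, τ=9/4; S=-1+156/271·τ+514/271·τ²+-1156/2439·τ³=19505/4336

  seg 0: a=-5 b=5983/3252 c=0 d=521/29268
  seg 1: a=1 b=3773/1626 c=521/3252 d=-1855/6504
  seg 2: a=4 b=-125/271 c=-1261/813 d=2803/7317
  seg 3: a=-1 b=156/271 c=514/271 d=-1156/2439
  seg 4: a=5 b=-228/271 c=-642/271 d=107/271
S(41/4) = 19505/4336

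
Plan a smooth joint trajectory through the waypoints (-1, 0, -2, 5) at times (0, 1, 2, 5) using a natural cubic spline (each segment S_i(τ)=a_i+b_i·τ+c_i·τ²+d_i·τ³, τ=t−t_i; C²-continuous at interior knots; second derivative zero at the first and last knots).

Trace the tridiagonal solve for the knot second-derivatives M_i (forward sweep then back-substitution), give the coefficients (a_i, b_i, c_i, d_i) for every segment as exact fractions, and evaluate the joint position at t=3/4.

  seg 0: a=-1 b=178/93 c=0 d=-85/93
  seg 1: a=0 b=-77/93 c=-85/31 d=146/93
  seg 2: a=-2 b=-149/93 c=61/31 d=-61/279
S(3/4) = 99/1984

Δ: Δ0=1, Δ1=-2, Δ2=7/3
row 1: diag=4, rhs=-18; c'=1/4, d'=-9/2
row 2: denom=8−1·1/4=31/4; d'=(26−1·-9/2)/(31/4)=122/31
back: M2=122/31
back: M1=-9/2−1/4·122/31=-170/31
M: M0=0, M1=-170/31, M2=122/31, M3=0
seg 0: a=-1, c=M0/2=0, d=(M1−M0)/(6·1)=-85/93, b=Δ0−h0·(2M0+M1)/6=178/93
seg 1: a=0, c=M1/2=-85/31, d=(M2−M1)/(6·1)=146/93, b=Δ1−h1·(2M1+M2)/6=-77/93
seg 2: a=-2, c=M2/2=61/31, d=(M3−M2)/(6·3)=-61/279, b=Δ2−h2·(2M2+M3)/6=-149/93
t_q=3/4 → seg 0, τ=3/4; S=-1+178/93·τ+0·τ²+-85/93·τ³=99/1984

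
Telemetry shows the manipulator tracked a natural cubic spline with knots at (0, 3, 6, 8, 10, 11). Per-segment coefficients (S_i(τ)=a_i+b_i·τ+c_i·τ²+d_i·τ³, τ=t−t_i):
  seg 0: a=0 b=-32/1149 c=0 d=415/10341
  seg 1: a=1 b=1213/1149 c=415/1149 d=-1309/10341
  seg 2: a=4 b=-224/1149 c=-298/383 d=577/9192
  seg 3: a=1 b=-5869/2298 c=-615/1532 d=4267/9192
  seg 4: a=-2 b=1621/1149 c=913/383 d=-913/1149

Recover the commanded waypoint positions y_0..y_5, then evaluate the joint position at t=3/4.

y_0 = S_0(0) = a_0 = 0
y_1 = S_1(0) = a_1 = 1
y_2 = S_2(0) = a_2 = 4
y_3 = S_3(0) = a_3 = 1
y_4 = S_4(0) = a_4 = -2
y_5 = S_4(1) = 1
t_q=3/4 is in segment 0 (τ=3/4); S_0(τ)=-97/24512

y_0=0 y_1=1 y_2=4 y_3=1 y_4=-2 y_5=1
S(3/4) = -97/24512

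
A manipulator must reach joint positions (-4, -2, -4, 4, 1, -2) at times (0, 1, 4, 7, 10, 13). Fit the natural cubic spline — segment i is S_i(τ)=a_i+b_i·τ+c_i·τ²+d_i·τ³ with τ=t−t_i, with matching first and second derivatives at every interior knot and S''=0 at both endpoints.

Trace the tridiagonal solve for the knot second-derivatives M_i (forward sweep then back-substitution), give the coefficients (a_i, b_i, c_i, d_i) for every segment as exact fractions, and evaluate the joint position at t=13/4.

Δ: Δ0=2, Δ1=-2/3, Δ2=8/3, Δ3=-1, Δ4=-1
row 1: diag=8, rhs=-16; c'=3/8, d'=-2
row 2: denom=12−3·3/8=87/8; d'=(20−3·-2)/(87/8)=208/87
row 3: denom=12−3·8/29=324/29; d'=(-22−3·208/87)/(324/29)=-47/18
row 4: denom=12−3·29/108=403/36; d'=(0−3·-47/18)/(403/36)=282/403
back: M4=282/403
back: M3=-47/18−29/108·282/403=-1128/403
back: M2=208/87−8/29·-1128/403=3824/1209
back: M1=-2−3/8·3824/1209=-1284/403
M: M0=0, M1=-1284/403, M2=3824/1209, M3=-1128/403, M4=282/403, M5=0
seg 0: a=-4, c=M0/2=0, d=(M1−M0)/(6·1)=-214/403, b=Δ0−h0·(2M0+M1)/6=1020/403
seg 1: a=-2, c=M1/2=-642/403, d=(M2−M1)/(6·3)=3838/10881, b=Δ1−h1·(2M1+M2)/6=378/403
seg 2: a=-4, c=M2/2=1912/1209, d=(M3−M2)/(6·3)=-3604/10881, b=Δ2−h2·(2M2+M3)/6=28/31
seg 3: a=4, c=M3/2=-564/403, d=(M4−M3)/(6·3)=235/1209, b=Δ3−h3·(2M3+M4)/6=584/403
seg 4: a=1, c=M4/2=141/403, d=(M5−M4)/(6·3)=-47/1209, b=Δ4−h4·(2M4+M5)/6=-685/403
t_q=13/4 → seg 1, τ=9/4; S=-2+378/403·τ+-642/403·τ²+3838/10881·τ³=-50767/12896

  seg 0: a=-4 b=1020/403 c=0 d=-214/403
  seg 1: a=-2 b=378/403 c=-642/403 d=3838/10881
  seg 2: a=-4 b=28/31 c=1912/1209 d=-3604/10881
  seg 3: a=4 b=584/403 c=-564/403 d=235/1209
  seg 4: a=1 b=-685/403 c=141/403 d=-47/1209
S(13/4) = -50767/12896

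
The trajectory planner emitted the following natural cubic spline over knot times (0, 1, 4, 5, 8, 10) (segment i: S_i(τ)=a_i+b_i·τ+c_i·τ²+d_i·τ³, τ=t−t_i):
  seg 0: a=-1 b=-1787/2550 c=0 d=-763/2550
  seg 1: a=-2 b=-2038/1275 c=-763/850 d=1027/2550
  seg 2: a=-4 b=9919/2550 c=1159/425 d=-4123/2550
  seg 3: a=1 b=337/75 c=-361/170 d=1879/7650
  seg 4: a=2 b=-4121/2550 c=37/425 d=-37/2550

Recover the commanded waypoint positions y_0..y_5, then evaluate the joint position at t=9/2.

y_0=-1 y_1=-2 y_2=-4 y_3=1 y_4=2 y_5=-1
S(9/2) = -10713/6800

y_0 = S_0(0) = a_0 = -1
y_1 = S_1(0) = a_1 = -2
y_2 = S_2(0) = a_2 = -4
y_3 = S_3(0) = a_3 = 1
y_4 = S_4(0) = a_4 = 2
y_5 = S_4(2) = -1
t_q=9/2 is in segment 2 (τ=1/2); S_2(τ)=-10713/6800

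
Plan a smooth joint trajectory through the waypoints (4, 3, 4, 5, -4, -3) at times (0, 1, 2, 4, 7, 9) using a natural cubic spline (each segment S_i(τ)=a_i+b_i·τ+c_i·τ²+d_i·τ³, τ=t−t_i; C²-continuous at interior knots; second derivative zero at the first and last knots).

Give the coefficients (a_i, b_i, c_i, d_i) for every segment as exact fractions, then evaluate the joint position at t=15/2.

  seg 0: a=4 b=-3/2 c=0 d=1/2
  seg 1: a=3 b=0 c=3/2 d=-1/2
  seg 2: a=4 b=3/2 c=0 d=-1/4
  seg 3: a=5 b=-3/2 c=-3/2 d=1/3
  seg 4: a=-4 b=-3/2 c=3/2 d=-1/4
S(15/2) = -141/32

Δ: Δ0=-1, Δ1=1, Δ2=1/2, Δ3=-3, Δ4=1/2
row 1: diag=4, rhs=12; c'=1/4, d'=3
row 2: denom=6−1·1/4=23/4; d'=(-3−1·3)/(23/4)=-24/23
row 3: denom=10−2·8/23=214/23; d'=(-21−2·-24/23)/(214/23)=-435/214
row 4: denom=10−3·69/214=1933/214; d'=(21−3·-435/214)/(1933/214)=3
back: M4=3
back: M3=-435/214−69/214·3=-3
back: M2=-24/23−8/23·-3=0
back: M1=3−1/4·0=3
M: M0=0, M1=3, M2=0, M3=-3, M4=3, M5=0
seg 0: a=4, c=M0/2=0, d=(M1−M0)/(6·1)=1/2, b=Δ0−h0·(2M0+M1)/6=-3/2
seg 1: a=3, c=M1/2=3/2, d=(M2−M1)/(6·1)=-1/2, b=Δ1−h1·(2M1+M2)/6=0
seg 2: a=4, c=M2/2=0, d=(M3−M2)/(6·2)=-1/4, b=Δ2−h2·(2M2+M3)/6=3/2
seg 3: a=5, c=M3/2=-3/2, d=(M4−M3)/(6·3)=1/3, b=Δ3−h3·(2M3+M4)/6=-3/2
seg 4: a=-4, c=M4/2=3/2, d=(M5−M4)/(6·2)=-1/4, b=Δ4−h4·(2M4+M5)/6=-3/2
t_q=15/2 → seg 4, τ=1/2; S=-4+-3/2·τ+3/2·τ²+-1/4·τ³=-141/32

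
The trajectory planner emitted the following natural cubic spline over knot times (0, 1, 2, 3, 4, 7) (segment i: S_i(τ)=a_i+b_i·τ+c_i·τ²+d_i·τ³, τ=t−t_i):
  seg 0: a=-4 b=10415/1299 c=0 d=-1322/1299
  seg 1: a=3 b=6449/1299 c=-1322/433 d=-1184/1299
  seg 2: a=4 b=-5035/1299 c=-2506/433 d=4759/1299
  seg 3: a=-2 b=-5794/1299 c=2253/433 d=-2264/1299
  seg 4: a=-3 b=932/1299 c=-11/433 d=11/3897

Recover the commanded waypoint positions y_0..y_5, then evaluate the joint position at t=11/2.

y_0 = S_0(0) = a_0 = -4
y_1 = S_1(0) = a_1 = 3
y_2 = S_2(0) = a_2 = 4
y_3 = S_3(0) = a_3 = -2
y_4 = S_4(0) = a_4 = -3
y_5 = S_4(3) = -1
t_q=11/2 is in segment 4 (τ=3/2); S_4(τ)=-6829/3464

y_0=-4 y_1=3 y_2=4 y_3=-2 y_4=-3 y_5=-1
S(11/2) = -6829/3464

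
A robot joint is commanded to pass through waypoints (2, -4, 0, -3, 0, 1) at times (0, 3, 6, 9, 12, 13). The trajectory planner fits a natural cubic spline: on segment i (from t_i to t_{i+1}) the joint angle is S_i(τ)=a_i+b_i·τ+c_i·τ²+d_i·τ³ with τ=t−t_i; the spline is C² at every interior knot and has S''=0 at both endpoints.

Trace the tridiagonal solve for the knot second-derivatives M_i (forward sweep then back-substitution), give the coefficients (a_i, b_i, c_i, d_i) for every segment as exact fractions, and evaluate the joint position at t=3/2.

  seg 0: a=2 b=-3749/1209 c=0 d=1331/10881
  seg 1: a=-4 b=244/1209 c=1331/1209 d=-875/3627
  seg 2: a=0 b=355/1209 c=-1294/1209 d=2318/10881
  seg 3: a=-3 b=-35/93 c=1024/1209 d=-1408/10881
  seg 4: a=0 b=1465/1209 c=-128/403 d=128/1209
S(3/2) = -7217/3224

Δ: Δ0=-2, Δ1=4/3, Δ2=-1, Δ3=1, Δ4=1
row 1: diag=12, rhs=20; c'=1/4, d'=5/3
row 2: denom=12−3·1/4=45/4; d'=(-14−3·5/3)/(45/4)=-76/45
row 3: denom=12−3·4/15=56/5; d'=(12−3·-76/45)/(56/5)=32/21
row 4: denom=8−3·15/56=403/56; d'=(0−3·32/21)/(403/56)=-256/403
back: M4=-256/403
back: M3=32/21−15/56·-256/403=2048/1209
back: M2=-76/45−4/15·2048/1209=-2588/1209
back: M1=5/3−1/4·-2588/1209=2662/1209
M: M0=0, M1=2662/1209, M2=-2588/1209, M3=2048/1209, M4=-256/403, M5=0
seg 0: a=2, c=M0/2=0, d=(M1−M0)/(6·3)=1331/10881, b=Δ0−h0·(2M0+M1)/6=-3749/1209
seg 1: a=-4, c=M1/2=1331/1209, d=(M2−M1)/(6·3)=-875/3627, b=Δ1−h1·(2M1+M2)/6=244/1209
seg 2: a=0, c=M2/2=-1294/1209, d=(M3−M2)/(6·3)=2318/10881, b=Δ2−h2·(2M2+M3)/6=355/1209
seg 3: a=-3, c=M3/2=1024/1209, d=(M4−M3)/(6·3)=-1408/10881, b=Δ3−h3·(2M3+M4)/6=-35/93
seg 4: a=0, c=M4/2=-128/403, d=(M5−M4)/(6·1)=128/1209, b=Δ4−h4·(2M4+M5)/6=1465/1209
t_q=3/2 → seg 0, τ=3/2; S=2+-3749/1209·τ+0·τ²+1331/10881·τ³=-7217/3224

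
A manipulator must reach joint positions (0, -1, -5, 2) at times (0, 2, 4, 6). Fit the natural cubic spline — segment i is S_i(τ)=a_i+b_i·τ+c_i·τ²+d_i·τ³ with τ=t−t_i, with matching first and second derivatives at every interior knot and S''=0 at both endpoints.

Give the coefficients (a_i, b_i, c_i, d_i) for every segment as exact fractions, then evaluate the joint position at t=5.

  seg 0: a=0 b=4/15 c=0 d=-23/120
  seg 1: a=-1 b=-61/30 c=-23/20 d=7/12
  seg 2: a=-5 b=11/30 c=47/20 d=-47/120
S(5) = -107/40

Δ: Δ0=-1/2, Δ1=-2, Δ2=7/2
row 1: diag=8, rhs=-9; c'=1/4, d'=-9/8
row 2: denom=8−2·1/4=15/2; d'=(33−2·-9/8)/(15/2)=47/10
back: M2=47/10
back: M1=-9/8−1/4·47/10=-23/10
M: M0=0, M1=-23/10, M2=47/10, M3=0
seg 0: a=0, c=M0/2=0, d=(M1−M0)/(6·2)=-23/120, b=Δ0−h0·(2M0+M1)/6=4/15
seg 1: a=-1, c=M1/2=-23/20, d=(M2−M1)/(6·2)=7/12, b=Δ1−h1·(2M1+M2)/6=-61/30
seg 2: a=-5, c=M2/2=47/20, d=(M3−M2)/(6·2)=-47/120, b=Δ2−h2·(2M2+M3)/6=11/30
t_q=5 → seg 2, τ=1; S=-5+11/30·τ+47/20·τ²+-47/120·τ³=-107/40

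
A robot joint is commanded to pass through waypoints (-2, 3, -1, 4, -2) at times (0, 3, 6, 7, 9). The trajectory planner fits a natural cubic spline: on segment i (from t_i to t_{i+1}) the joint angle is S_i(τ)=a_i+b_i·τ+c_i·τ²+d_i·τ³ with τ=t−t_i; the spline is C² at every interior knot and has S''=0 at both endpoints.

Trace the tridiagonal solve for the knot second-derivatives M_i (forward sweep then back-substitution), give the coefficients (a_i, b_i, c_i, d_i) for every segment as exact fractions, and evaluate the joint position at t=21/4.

Δ: Δ0=5/3, Δ1=-4/3, Δ2=5, Δ3=-3
row 1: diag=12, rhs=-18; c'=1/4, d'=-3/2
row 2: denom=8−3·1/4=29/4; d'=(38−3·-3/2)/(29/4)=170/29
row 3: denom=6−1·4/29=170/29; d'=(-48−1·170/29)/(170/29)=-781/85
back: M3=-781/85
back: M2=170/29−4/29·-781/85=606/85
back: M1=-3/2−1/4·606/85=-279/85
M: M0=0, M1=-279/85, M2=606/85, M3=-781/85, M4=0
seg 0: a=-2, c=M0/2=0, d=(M1−M0)/(6·3)=-31/170, b=Δ0−h0·(2M0+M1)/6=1687/510
seg 1: a=3, c=M1/2=-279/170, d=(M2−M1)/(6·3)=59/102, b=Δ1−h1·(2M1+M2)/6=-412/255
seg 2: a=-1, c=M2/2=303/85, d=(M3−M2)/(6·1)=-1387/510, b=Δ2−h2·(2M2+M3)/6=2119/510
seg 3: a=4, c=M3/2=-781/170, d=(M4−M3)/(6·2)=781/1020, b=Δ3−h3·(2M3+M4)/6=797/255
t_q=21/4 → seg 1, τ=9/4; S=3+-412/255·τ+-279/170·τ²+59/102·τ³=-25623/10880

  seg 0: a=-2 b=1687/510 c=0 d=-31/170
  seg 1: a=3 b=-412/255 c=-279/170 d=59/102
  seg 2: a=-1 b=2119/510 c=303/85 d=-1387/510
  seg 3: a=4 b=797/255 c=-781/170 d=781/1020
S(21/4) = -25623/10880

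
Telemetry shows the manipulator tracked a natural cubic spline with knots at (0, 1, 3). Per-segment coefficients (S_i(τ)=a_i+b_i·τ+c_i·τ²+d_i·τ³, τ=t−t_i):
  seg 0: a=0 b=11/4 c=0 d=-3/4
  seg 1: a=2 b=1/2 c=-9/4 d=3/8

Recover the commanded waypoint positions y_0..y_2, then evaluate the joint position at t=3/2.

y_0 = S_0(0) = a_0 = 0
y_1 = S_1(0) = a_1 = 2
y_2 = S_1(2) = -3
t_q=3/2 is in segment 1 (τ=1/2); S_1(τ)=111/64

y_0=0 y_1=2 y_2=-3
S(3/2) = 111/64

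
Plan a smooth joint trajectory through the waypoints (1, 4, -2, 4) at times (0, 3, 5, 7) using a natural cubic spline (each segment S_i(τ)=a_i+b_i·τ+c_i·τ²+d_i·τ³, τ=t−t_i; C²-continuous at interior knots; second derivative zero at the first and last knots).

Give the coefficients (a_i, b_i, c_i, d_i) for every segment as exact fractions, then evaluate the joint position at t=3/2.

Δ: Δ0=1, Δ1=-3, Δ2=3
row 1: diag=10, rhs=-24; c'=1/5, d'=-12/5
row 2: denom=8−2·1/5=38/5; d'=(36−2·-12/5)/(38/5)=102/19
back: M2=102/19
back: M1=-12/5−1/5·102/19=-66/19
M: M0=0, M1=-66/19, M2=102/19, M3=0
seg 0: a=1, c=M0/2=0, d=(M1−M0)/(6·3)=-11/57, b=Δ0−h0·(2M0+M1)/6=52/19
seg 1: a=4, c=M1/2=-33/19, d=(M2−M1)/(6·2)=14/19, b=Δ1−h1·(2M1+M2)/6=-47/19
seg 2: a=-2, c=M2/2=51/19, d=(M3−M2)/(6·2)=-17/38, b=Δ2−h2·(2M2+M3)/6=-11/19
t_q=3/2 → seg 0, τ=3/2; S=1+52/19·τ+0·τ²+-11/57·τ³=677/152

  seg 0: a=1 b=52/19 c=0 d=-11/57
  seg 1: a=4 b=-47/19 c=-33/19 d=14/19
  seg 2: a=-2 b=-11/19 c=51/19 d=-17/38
S(3/2) = 677/152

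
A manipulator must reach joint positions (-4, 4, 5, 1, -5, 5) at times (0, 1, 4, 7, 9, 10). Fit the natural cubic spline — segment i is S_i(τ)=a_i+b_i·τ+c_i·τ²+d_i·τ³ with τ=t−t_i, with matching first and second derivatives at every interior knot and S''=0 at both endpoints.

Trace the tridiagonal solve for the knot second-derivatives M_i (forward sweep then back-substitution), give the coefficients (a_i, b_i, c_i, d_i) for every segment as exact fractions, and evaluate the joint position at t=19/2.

  seg 0: a=-4 b=6717/740 c=0 d=-797/740
  seg 1: a=4 b=2163/370 c=-2391/740 d=9281/19980
  seg 2: a=5 b=-739/740 c=527/555 d=-191/540
  seg 3: a=1 b=-359/74 c=-1653/740 d=1169/740
  seg 4: a=-5 b=1913/370 c=5361/740 d=-1787/740
S(19/2) = -5361/5920

Δ: Δ0=8, Δ1=1/3, Δ2=-4/3, Δ3=-3, Δ4=10
row 1: diag=8, rhs=-46; c'=3/8, d'=-23/4
row 2: denom=12−3·3/8=87/8; d'=(-10−3·-23/4)/(87/8)=2/3
row 3: denom=10−3·8/29=266/29; d'=(-10−3·2/3)/(266/29)=-174/133
row 4: denom=6−2·29/133=740/133; d'=(78−2·-174/133)/(740/133)=5361/370
back: M4=5361/370
back: M3=-174/133−29/133·5361/370=-1653/370
back: M2=2/3−8/29·-1653/370=1054/555
back: M1=-23/4−3/8·1054/555=-2391/370
M: M0=0, M1=-2391/370, M2=1054/555, M3=-1653/370, M4=5361/370, M5=0
seg 0: a=-4, c=M0/2=0, d=(M1−M0)/(6·1)=-797/740, b=Δ0−h0·(2M0+M1)/6=6717/740
seg 1: a=4, c=M1/2=-2391/740, d=(M2−M1)/(6·3)=9281/19980, b=Δ1−h1·(2M1+M2)/6=2163/370
seg 2: a=5, c=M2/2=527/555, d=(M3−M2)/(6·3)=-191/540, b=Δ2−h2·(2M2+M3)/6=-739/740
seg 3: a=1, c=M3/2=-1653/740, d=(M4−M3)/(6·2)=1169/740, b=Δ3−h3·(2M3+M4)/6=-359/74
seg 4: a=-5, c=M4/2=5361/740, d=(M5−M4)/(6·1)=-1787/740, b=Δ4−h4·(2M4+M5)/6=1913/370
t_q=19/2 → seg 4, τ=1/2; S=-5+1913/370·τ+5361/740·τ²+-1787/740·τ³=-5361/5920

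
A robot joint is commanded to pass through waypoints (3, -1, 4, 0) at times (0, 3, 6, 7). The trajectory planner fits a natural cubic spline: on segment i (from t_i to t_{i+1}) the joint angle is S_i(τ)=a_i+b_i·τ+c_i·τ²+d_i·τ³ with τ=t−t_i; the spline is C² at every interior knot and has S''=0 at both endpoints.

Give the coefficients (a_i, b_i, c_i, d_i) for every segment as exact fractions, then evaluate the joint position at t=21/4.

Δ: Δ0=-4/3, Δ1=5/3, Δ2=-4
row 1: diag=12, rhs=18; c'=1/4, d'=3/2
row 2: denom=8−3·1/4=29/4; d'=(-34−3·3/2)/(29/4)=-154/29
back: M2=-154/29
back: M1=3/2−1/4·-154/29=82/29
M: M0=0, M1=82/29, M2=-154/29, M3=0
seg 0: a=3, c=M0/2=0, d=(M1−M0)/(6·3)=41/261, b=Δ0−h0·(2M0+M1)/6=-239/87
seg 1: a=-1, c=M1/2=41/29, d=(M2−M1)/(6·3)=-118/261, b=Δ1−h1·(2M1+M2)/6=130/87
seg 2: a=4, c=M2/2=-77/29, d=(M3−M2)/(6·1)=77/87, b=Δ2−h2·(2M2+M3)/6=-194/87
t_q=21/4 → seg 1, τ=9/4; S=-1+130/87·τ+41/29·τ²+-118/261·τ³=4055/928

  seg 0: a=3 b=-239/87 c=0 d=41/261
  seg 1: a=-1 b=130/87 c=41/29 d=-118/261
  seg 2: a=4 b=-194/87 c=-77/29 d=77/87
S(21/4) = 4055/928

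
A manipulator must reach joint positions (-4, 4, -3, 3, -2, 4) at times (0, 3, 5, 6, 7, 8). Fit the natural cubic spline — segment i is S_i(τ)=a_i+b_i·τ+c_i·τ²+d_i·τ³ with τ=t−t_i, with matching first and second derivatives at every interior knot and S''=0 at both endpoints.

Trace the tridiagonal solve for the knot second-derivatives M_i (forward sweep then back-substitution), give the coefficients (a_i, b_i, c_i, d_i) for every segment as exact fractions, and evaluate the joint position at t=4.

  seg 0: a=-4 b=1841/300 c=0 d=-347/900
  seg 1: a=4 b=-641/150 c=-347/100 d=1157/600
  seg 2: a=-3 b=374/75 c=81/10 d=-1063/150
  seg 3: a=3 b=-11/150 c=-329/25 d=247/30
  seg 4: a=-2 b=-127/75 c=577/50 d=-577/150
S(4) = -363/200

Δ: Δ0=8/3, Δ1=-7/2, Δ2=6, Δ3=-5, Δ4=6
row 1: diag=10, rhs=-37; c'=1/5, d'=-37/10
row 2: denom=6−2·1/5=28/5; d'=(57−2·-37/10)/(28/5)=23/2
row 3: denom=4−1·5/28=107/28; d'=(-66−1·23/2)/(107/28)=-2170/107
row 4: denom=4−1·28/107=400/107; d'=(66−1·-2170/107)/(400/107)=577/25
back: M4=577/25
back: M3=-2170/107−28/107·577/25=-658/25
back: M2=23/2−5/28·-658/25=81/5
back: M1=-37/10−1/5·81/5=-347/50
M: M0=0, M1=-347/50, M2=81/5, M3=-658/25, M4=577/25, M5=0
seg 0: a=-4, c=M0/2=0, d=(M1−M0)/(6·3)=-347/900, b=Δ0−h0·(2M0+M1)/6=1841/300
seg 1: a=4, c=M1/2=-347/100, d=(M2−M1)/(6·2)=1157/600, b=Δ1−h1·(2M1+M2)/6=-641/150
seg 2: a=-3, c=M2/2=81/10, d=(M3−M2)/(6·1)=-1063/150, b=Δ2−h2·(2M2+M3)/6=374/75
seg 3: a=3, c=M3/2=-329/25, d=(M4−M3)/(6·1)=247/30, b=Δ3−h3·(2M3+M4)/6=-11/150
seg 4: a=-2, c=M4/2=577/50, d=(M5−M4)/(6·1)=-577/150, b=Δ4−h4·(2M4+M5)/6=-127/75
t_q=4 → seg 1, τ=1; S=4+-641/150·τ+-347/100·τ²+1157/600·τ³=-363/200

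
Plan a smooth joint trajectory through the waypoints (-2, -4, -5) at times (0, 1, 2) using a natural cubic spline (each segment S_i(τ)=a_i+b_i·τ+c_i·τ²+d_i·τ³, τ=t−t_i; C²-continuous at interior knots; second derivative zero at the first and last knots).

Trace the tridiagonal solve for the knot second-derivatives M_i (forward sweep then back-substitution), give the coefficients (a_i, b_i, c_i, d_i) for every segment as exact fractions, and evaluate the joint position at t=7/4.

  seg 0: a=-2 b=-9/4 c=0 d=1/4
  seg 1: a=-4 b=-3/2 c=3/4 d=-1/4
S(7/4) = -1231/256

Δ: Δ0=-2, Δ1=-1
row 1: diag=4, rhs=6; c'=1/4, d'=3/2
back: M1=3/2
M: M0=0, M1=3/2, M2=0
seg 0: a=-2, c=M0/2=0, d=(M1−M0)/(6·1)=1/4, b=Δ0−h0·(2M0+M1)/6=-9/4
seg 1: a=-4, c=M1/2=3/4, d=(M2−M1)/(6·1)=-1/4, b=Δ1−h1·(2M1+M2)/6=-3/2
t_q=7/4 → seg 1, τ=3/4; S=-4+-3/2·τ+3/4·τ²+-1/4·τ³=-1231/256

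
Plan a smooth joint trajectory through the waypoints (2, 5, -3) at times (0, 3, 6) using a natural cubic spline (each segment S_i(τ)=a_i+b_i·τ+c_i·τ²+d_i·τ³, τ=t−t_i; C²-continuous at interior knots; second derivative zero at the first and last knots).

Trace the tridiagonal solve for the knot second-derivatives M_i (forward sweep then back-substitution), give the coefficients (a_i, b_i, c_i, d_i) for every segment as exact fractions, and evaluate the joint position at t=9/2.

  seg 0: a=2 b=23/12 c=0 d=-11/108
  seg 1: a=5 b=-5/6 c=-11/12 d=11/108
S(9/2) = 65/32

Δ: Δ0=1, Δ1=-8/3
row 1: diag=12, rhs=-22; c'=1/4, d'=-11/6
back: M1=-11/6
M: M0=0, M1=-11/6, M2=0
seg 0: a=2, c=M0/2=0, d=(M1−M0)/(6·3)=-11/108, b=Δ0−h0·(2M0+M1)/6=23/12
seg 1: a=5, c=M1/2=-11/12, d=(M2−M1)/(6·3)=11/108, b=Δ1−h1·(2M1+M2)/6=-5/6
t_q=9/2 → seg 1, τ=3/2; S=5+-5/6·τ+-11/12·τ²+11/108·τ³=65/32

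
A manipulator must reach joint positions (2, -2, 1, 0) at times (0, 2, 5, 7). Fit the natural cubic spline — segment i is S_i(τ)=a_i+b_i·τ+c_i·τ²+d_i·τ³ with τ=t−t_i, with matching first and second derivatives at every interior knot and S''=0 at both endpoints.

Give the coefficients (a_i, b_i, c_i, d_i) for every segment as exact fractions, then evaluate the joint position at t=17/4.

  seg 0: a=2 b=-251/91 c=0 d=69/364
  seg 1: a=-2 b=-44/91 c=207/182 d=-3/14
  seg 2: a=1 b=101/182 c=-72/91 d=12/91
S(17/4) = 2669/11648

Δ: Δ0=-2, Δ1=1, Δ2=-1/2
row 1: diag=10, rhs=18; c'=3/10, d'=9/5
row 2: denom=10−3·3/10=91/10; d'=(-9−3·9/5)/(91/10)=-144/91
back: M2=-144/91
back: M1=9/5−3/10·-144/91=207/91
M: M0=0, M1=207/91, M2=-144/91, M3=0
seg 0: a=2, c=M0/2=0, d=(M1−M0)/(6·2)=69/364, b=Δ0−h0·(2M0+M1)/6=-251/91
seg 1: a=-2, c=M1/2=207/182, d=(M2−M1)/(6·3)=-3/14, b=Δ1−h1·(2M1+M2)/6=-44/91
seg 2: a=1, c=M2/2=-72/91, d=(M3−M2)/(6·2)=12/91, b=Δ2−h2·(2M2+M3)/6=101/182
t_q=17/4 → seg 1, τ=9/4; S=-2+-44/91·τ+207/182·τ²+-3/14·τ³=2669/11648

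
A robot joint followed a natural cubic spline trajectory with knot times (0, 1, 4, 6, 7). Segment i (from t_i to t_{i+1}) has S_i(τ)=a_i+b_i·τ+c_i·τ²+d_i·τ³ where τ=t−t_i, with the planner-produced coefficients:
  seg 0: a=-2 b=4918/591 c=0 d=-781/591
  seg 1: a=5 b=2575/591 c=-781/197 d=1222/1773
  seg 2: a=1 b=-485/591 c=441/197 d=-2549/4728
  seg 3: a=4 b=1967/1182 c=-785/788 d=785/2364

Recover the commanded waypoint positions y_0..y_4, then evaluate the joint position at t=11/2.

y_0=-2 y_1=5 y_2=1 y_3=4 y_4=5
S(11/2) = 37651/12608

y_0 = S_0(0) = a_0 = -2
y_1 = S_1(0) = a_1 = 5
y_2 = S_2(0) = a_2 = 1
y_3 = S_3(0) = a_3 = 4
y_4 = S_3(1) = 5
t_q=11/2 is in segment 2 (τ=3/2); S_2(τ)=37651/12608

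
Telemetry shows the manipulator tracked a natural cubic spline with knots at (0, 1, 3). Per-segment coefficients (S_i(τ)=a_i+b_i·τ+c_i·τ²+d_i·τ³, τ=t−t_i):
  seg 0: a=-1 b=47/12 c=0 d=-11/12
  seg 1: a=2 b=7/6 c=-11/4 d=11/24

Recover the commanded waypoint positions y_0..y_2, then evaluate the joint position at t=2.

y_0=-1 y_1=2 y_2=-3
S(2) = 7/8

y_0 = S_0(0) = a_0 = -1
y_1 = S_1(0) = a_1 = 2
y_2 = S_1(2) = -3
t_q=2 is in segment 1 (τ=1); S_1(τ)=7/8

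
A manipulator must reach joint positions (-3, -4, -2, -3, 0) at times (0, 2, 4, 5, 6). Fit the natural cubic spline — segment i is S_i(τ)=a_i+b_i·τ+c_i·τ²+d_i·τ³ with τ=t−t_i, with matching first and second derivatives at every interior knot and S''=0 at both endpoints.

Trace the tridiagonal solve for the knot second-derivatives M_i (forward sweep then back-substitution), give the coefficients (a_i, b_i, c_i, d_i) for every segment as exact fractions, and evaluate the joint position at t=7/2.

  seg 0: a=-3 b=-67/56 c=0 d=39/224
  seg 1: a=-4 b=25/28 c=117/112 d=-111/224
  seg 2: a=-2 b=-7/8 c=-27/14 d=101/56
  seg 3: a=-3 b=19/28 c=195/56 d=-65/56
S(7/2) = -3553/1792

Δ: Δ0=-1/2, Δ1=1, Δ2=-1, Δ3=3
row 1: diag=8, rhs=9; c'=1/4, d'=9/8
row 2: denom=6−2·1/4=11/2; d'=(-12−2·9/8)/(11/2)=-57/22
row 3: denom=4−1·2/11=42/11; d'=(24−1·-57/22)/(42/11)=195/28
back: M3=195/28
back: M2=-57/22−2/11·195/28=-27/7
back: M1=9/8−1/4·-27/7=117/56
M: M0=0, M1=117/56, M2=-27/7, M3=195/28, M4=0
seg 0: a=-3, c=M0/2=0, d=(M1−M0)/(6·2)=39/224, b=Δ0−h0·(2M0+M1)/6=-67/56
seg 1: a=-4, c=M1/2=117/112, d=(M2−M1)/(6·2)=-111/224, b=Δ1−h1·(2M1+M2)/6=25/28
seg 2: a=-2, c=M2/2=-27/14, d=(M3−M2)/(6·1)=101/56, b=Δ2−h2·(2M2+M3)/6=-7/8
seg 3: a=-3, c=M3/2=195/56, d=(M4−M3)/(6·1)=-65/56, b=Δ3−h3·(2M3+M4)/6=19/28
t_q=7/2 → seg 1, τ=3/2; S=-4+25/28·τ+117/112·τ²+-111/224·τ³=-3553/1792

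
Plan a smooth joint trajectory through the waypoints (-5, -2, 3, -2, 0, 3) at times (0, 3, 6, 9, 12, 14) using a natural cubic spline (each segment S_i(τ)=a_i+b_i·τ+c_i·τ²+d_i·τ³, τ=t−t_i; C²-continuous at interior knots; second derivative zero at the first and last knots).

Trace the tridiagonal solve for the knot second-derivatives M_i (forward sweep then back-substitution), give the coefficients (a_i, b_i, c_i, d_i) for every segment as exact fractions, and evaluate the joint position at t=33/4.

  seg 0: a=-5 b=1673/3090 c=0 d=1417/27810
  seg 1: a=-2 b=2962/1545 c=1417/3090 d=-335/1854
  seg 2: a=3 b=-649/3090 c=-1804/1545 d=6323/27810
  seg 3: a=-2 b=-1664/1545 c=181/206 d=-919/9270
  seg 4: a=0 b=4691/3090 c=-7/515 d=7/3090
S(33/4) = -10467/13184

Δ: Δ0=1, Δ1=5/3, Δ2=-5/3, Δ3=2/3, Δ4=3/2
row 1: diag=12, rhs=4; c'=1/4, d'=1/3
row 2: denom=12−3·1/4=45/4; d'=(-20−3·1/3)/(45/4)=-28/15
row 3: denom=12−3·4/15=56/5; d'=(14−3·-28/15)/(56/5)=7/4
row 4: denom=10−3·15/56=515/56; d'=(5−3·7/4)/(515/56)=-14/515
back: M4=-14/515
back: M3=7/4−15/56·-14/515=181/103
back: M2=-28/15−4/15·181/103=-3608/1545
back: M1=1/3−1/4·-3608/1545=1417/1545
M: M0=0, M1=1417/1545, M2=-3608/1545, M3=181/103, M4=-14/515, M5=0
seg 0: a=-5, c=M0/2=0, d=(M1−M0)/(6·3)=1417/27810, b=Δ0−h0·(2M0+M1)/6=1673/3090
seg 1: a=-2, c=M1/2=1417/3090, d=(M2−M1)/(6·3)=-335/1854, b=Δ1−h1·(2M1+M2)/6=2962/1545
seg 2: a=3, c=M2/2=-1804/1545, d=(M3−M2)/(6·3)=6323/27810, b=Δ2−h2·(2M2+M3)/6=-649/3090
seg 3: a=-2, c=M3/2=181/206, d=(M4−M3)/(6·3)=-919/9270, b=Δ3−h3·(2M3+M4)/6=-1664/1545
seg 4: a=0, c=M4/2=-7/515, d=(M5−M4)/(6·2)=7/3090, b=Δ4−h4·(2M4+M5)/6=4691/3090
t_q=33/4 → seg 2, τ=9/4; S=3+-649/3090·τ+-1804/1545·τ²+6323/27810·τ³=-10467/13184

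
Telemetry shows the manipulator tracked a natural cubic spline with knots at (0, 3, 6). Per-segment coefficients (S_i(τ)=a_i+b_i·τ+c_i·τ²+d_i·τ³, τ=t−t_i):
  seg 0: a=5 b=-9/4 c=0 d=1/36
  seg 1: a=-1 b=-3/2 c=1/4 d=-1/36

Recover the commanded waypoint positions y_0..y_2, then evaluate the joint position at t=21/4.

y_0 = S_0(0) = a_0 = 5
y_1 = S_1(0) = a_1 = -1
y_2 = S_1(3) = -4
t_q=21/4 is in segment 1 (τ=9/4); S_1(τ)=-877/256

y_0=5 y_1=-1 y_2=-4
S(21/4) = -877/256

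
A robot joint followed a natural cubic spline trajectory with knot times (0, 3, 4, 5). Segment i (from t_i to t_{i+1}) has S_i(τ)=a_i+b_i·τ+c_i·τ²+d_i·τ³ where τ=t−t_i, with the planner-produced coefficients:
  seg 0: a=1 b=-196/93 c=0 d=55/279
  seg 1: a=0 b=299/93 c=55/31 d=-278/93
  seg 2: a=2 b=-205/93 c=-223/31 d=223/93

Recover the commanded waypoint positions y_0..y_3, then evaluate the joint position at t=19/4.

y_0=1 y_1=0 y_2=2 y_3=-5
S(19/4) = -5333/1984

y_0 = S_0(0) = a_0 = 1
y_1 = S_1(0) = a_1 = 0
y_2 = S_2(0) = a_2 = 2
y_3 = S_2(1) = -5
t_q=19/4 is in segment 2 (τ=3/4); S_2(τ)=-5333/1984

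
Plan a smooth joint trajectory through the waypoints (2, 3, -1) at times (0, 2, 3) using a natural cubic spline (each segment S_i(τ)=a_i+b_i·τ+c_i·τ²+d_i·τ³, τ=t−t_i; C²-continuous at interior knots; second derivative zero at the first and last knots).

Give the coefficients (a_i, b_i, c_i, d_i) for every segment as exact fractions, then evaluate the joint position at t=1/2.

Δ: Δ0=1/2, Δ1=-4
row 1: diag=6, rhs=-27; c'=1/6, d'=-9/2
back: M1=-9/2
M: M0=0, M1=-9/2, M2=0
seg 0: a=2, c=M0/2=0, d=(M1−M0)/(6·2)=-3/8, b=Δ0−h0·(2M0+M1)/6=2
seg 1: a=3, c=M1/2=-9/4, d=(M2−M1)/(6·1)=3/4, b=Δ1−h1·(2M1+M2)/6=-5/2
t_q=1/2 → seg 0, τ=1/2; S=2+2·τ+0·τ²+-3/8·τ³=189/64

  seg 0: a=2 b=2 c=0 d=-3/8
  seg 1: a=3 b=-5/2 c=-9/4 d=3/4
S(1/2) = 189/64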